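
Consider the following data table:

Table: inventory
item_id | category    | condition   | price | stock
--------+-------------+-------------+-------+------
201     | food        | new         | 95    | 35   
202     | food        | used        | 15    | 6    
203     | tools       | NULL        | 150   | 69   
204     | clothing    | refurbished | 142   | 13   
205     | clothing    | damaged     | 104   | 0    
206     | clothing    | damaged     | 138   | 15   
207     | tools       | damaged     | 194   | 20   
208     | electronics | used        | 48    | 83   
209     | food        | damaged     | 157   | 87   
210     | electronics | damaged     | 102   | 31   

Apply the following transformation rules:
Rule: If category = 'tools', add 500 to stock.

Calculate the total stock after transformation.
1359

Step 1: Count records where category = 'tools': 2
Step 2: Total bonus added: 2 × 500 = 1000
Step 3: Original sum of stock: 359
Step 4: Final sum = 359 + 1000 = 1359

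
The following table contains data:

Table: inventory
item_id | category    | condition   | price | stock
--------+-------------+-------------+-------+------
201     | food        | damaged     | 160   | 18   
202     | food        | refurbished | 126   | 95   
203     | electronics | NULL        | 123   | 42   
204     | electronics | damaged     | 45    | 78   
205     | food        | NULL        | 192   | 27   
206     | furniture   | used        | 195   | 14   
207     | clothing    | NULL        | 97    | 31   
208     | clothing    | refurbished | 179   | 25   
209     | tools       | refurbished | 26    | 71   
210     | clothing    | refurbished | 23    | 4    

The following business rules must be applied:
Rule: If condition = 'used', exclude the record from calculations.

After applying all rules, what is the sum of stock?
391

Step 1: Identify records where condition = 'used'
Step 2: The excluded records sum to 14
Step 3: Original total stock = 405
Step 4: Remaining total = 405 - 14 = 391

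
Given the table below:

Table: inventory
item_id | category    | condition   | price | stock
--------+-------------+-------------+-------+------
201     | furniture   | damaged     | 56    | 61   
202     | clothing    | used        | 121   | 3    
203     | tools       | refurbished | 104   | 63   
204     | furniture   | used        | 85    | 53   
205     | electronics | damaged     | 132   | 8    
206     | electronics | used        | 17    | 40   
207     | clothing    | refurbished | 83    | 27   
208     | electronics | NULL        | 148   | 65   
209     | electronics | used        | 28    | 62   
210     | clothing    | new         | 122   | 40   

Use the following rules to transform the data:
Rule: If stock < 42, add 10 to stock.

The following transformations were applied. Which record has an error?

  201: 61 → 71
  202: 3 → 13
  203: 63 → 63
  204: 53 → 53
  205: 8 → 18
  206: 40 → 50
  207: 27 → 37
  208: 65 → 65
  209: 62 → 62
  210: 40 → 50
Record 201 has an error. The correct transformed value should be 61, not 71.

Step 1: Check each record against the rule
Step 2: Record 201 has stock = 61
Step 3: Since 61 >= 42, the bonus should not have been applied
Step 4: Correct value = 61, but claimed value = 71
Conclusion: Record 201 has the error.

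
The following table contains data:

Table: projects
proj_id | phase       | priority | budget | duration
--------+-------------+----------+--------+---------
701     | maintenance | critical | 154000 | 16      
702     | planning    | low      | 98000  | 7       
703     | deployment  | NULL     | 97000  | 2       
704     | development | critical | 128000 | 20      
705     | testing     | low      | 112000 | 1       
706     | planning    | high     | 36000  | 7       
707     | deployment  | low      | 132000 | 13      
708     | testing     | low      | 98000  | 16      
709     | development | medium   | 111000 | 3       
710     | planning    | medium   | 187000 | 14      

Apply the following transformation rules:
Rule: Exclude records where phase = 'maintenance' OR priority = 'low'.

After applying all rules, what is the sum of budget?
559000

Step 1: Find records where phase = 'maintenance' OR priority = 'low'
Step 2: 5 records match, summing to 594000
Step 3: Original sum: 1153000
Step 4: Remaining sum = 1153000 - 594000 = 559000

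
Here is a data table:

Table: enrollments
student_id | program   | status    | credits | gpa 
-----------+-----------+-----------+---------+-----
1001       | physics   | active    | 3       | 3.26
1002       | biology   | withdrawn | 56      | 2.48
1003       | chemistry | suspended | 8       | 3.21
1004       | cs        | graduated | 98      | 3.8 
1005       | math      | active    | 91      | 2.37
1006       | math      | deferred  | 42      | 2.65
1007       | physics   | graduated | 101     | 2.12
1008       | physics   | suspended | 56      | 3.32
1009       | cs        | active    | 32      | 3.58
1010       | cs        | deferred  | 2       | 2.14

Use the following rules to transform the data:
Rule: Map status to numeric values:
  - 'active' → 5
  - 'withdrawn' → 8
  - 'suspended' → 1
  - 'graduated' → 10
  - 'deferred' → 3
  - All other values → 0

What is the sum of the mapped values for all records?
51

Step 1: Apply mapping to each record
Step 2: Count by status:
  'active': 3 records × 5 = 15
  'withdrawn': 1 records × 8 = 8
  'suspended': 2 records × 1 = 2
  'graduated': 2 records × 10 = 20
  'deferred': 2 records × 3 = 6
Step 3: Sum all mapped values = 51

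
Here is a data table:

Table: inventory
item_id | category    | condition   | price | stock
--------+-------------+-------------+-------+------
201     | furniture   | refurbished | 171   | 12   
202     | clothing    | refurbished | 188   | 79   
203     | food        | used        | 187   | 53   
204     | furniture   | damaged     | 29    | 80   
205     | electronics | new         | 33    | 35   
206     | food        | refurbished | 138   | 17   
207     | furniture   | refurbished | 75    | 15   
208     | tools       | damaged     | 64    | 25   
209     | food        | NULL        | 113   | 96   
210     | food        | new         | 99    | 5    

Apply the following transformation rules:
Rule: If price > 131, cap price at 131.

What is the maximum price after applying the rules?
131

Step 1: Original maximum price = 188
Step 2: Apply cap at 131
Step 3: 4 records had price > 131 and were capped
Step 4: Maximum after transformation = 131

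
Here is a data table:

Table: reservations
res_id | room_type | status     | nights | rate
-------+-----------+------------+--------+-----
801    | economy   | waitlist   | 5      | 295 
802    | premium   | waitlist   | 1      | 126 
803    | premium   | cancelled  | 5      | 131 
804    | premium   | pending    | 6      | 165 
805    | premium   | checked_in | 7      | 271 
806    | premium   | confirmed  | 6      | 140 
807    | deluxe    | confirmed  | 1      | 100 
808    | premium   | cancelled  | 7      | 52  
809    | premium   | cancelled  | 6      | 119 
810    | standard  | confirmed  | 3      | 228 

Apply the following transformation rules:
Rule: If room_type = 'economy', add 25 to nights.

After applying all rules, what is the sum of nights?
72

Step 1: Count records where room_type = 'economy': 1
Step 2: Total bonus added: 1 × 25 = 25
Step 3: Original sum of nights: 47
Step 4: Final sum = 47 + 25 = 72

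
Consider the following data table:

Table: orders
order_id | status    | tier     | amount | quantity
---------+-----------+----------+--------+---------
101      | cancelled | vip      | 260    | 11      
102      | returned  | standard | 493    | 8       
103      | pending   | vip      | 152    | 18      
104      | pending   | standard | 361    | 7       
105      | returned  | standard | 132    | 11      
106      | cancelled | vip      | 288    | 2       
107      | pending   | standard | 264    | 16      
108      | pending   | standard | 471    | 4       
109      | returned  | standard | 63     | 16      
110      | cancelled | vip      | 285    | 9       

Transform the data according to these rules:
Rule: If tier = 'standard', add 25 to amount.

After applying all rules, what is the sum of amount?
2919

Step 1: Count records where tier = 'standard': 6
Step 2: Total bonus added: 6 × 25 = 150
Step 3: Original sum of amount: 2769
Step 4: Final sum = 2769 + 150 = 2919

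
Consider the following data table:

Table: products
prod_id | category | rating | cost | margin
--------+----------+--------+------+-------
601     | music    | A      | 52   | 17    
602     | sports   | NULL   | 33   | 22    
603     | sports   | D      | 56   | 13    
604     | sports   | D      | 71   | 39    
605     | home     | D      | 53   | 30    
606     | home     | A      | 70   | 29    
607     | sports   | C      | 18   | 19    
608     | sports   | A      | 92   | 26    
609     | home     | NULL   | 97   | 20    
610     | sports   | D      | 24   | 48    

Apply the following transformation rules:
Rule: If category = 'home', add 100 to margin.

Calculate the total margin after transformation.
563

Step 1: Count records where category = 'home': 3
Step 2: Total bonus added: 3 × 100 = 300
Step 3: Original sum of margin: 263
Step 4: Final sum = 263 + 300 = 563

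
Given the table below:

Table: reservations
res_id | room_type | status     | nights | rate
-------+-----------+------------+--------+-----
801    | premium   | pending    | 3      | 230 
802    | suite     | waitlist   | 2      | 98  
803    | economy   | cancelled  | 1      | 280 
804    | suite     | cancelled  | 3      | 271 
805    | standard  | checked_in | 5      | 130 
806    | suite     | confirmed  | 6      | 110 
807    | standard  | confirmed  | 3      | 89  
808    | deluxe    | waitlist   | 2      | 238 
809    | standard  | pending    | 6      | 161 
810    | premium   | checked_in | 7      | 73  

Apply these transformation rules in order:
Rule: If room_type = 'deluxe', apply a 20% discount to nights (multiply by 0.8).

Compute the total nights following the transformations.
37.6

Step 1: Records with room_type = 'deluxe' have total nights = 2
Step 2: Apply multiplier: 2 × 0.8 = 1.6
Step 3: Other records total: 36
Step 4: Final sum = 1.6 + 36 = 37.6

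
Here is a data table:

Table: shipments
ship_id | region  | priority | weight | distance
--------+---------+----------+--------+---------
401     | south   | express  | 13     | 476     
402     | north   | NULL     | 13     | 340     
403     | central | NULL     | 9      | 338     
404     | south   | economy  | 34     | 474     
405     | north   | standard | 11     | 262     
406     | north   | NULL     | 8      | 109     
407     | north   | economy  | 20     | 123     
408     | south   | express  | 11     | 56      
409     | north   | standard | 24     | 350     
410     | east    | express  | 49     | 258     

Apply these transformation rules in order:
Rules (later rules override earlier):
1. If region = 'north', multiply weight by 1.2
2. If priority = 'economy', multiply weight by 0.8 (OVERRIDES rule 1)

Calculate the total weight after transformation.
192.4

Step 1: Rule 2 takes priority for records with priority = 'economy'
  - 2 records: 54 × 0.8 = 43.2
Step 2: Rule 1 applies to remaining records with region = 'north'
  - 4 records: 56 × 1.2 = 67.2
Step 3: Other records unchanged: 82
Step 4: Final sum = 43.2 + 67.2 + 82 = 192.4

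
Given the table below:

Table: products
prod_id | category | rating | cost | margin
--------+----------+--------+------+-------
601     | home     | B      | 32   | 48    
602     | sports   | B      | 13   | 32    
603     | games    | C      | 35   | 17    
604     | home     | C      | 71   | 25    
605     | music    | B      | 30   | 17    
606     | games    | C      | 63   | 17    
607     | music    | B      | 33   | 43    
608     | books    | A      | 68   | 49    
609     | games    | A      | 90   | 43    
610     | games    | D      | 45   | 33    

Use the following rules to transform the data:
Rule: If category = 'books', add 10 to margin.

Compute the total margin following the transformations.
334

Step 1: Count records where category = 'books': 1
Step 2: Total bonus added: 1 × 10 = 10
Step 3: Original sum of margin: 324
Step 4: Final sum = 324 + 10 = 334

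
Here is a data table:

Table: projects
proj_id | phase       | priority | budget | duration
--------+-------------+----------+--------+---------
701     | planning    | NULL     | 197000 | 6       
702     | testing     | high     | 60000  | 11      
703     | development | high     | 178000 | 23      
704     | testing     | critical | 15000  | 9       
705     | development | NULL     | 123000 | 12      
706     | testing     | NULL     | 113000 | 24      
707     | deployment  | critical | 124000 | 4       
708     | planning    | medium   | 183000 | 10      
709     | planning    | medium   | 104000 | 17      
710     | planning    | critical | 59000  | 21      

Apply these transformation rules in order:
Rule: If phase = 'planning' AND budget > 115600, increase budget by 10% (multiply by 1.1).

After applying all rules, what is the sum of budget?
1194000.0

Step 1: Find records where phase = 'planning' AND budget > 115600
Step 2: 2 records match, summing to 380000
Step 3: After multiplier: 380000 × 1.1 = 418000.0
Step 4: Unaffected records sum: 776000
Step 5: Final sum = 418000.0 + 776000 = 1194000.0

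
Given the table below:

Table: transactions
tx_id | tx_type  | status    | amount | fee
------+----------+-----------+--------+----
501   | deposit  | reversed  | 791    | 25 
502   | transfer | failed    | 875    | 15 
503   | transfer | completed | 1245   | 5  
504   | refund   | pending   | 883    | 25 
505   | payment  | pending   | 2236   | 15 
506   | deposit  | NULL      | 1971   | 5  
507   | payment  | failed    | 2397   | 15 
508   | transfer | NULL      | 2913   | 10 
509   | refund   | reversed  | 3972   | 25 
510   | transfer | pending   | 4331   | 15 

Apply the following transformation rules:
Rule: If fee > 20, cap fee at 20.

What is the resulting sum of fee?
140

Step 1: 3 records have fee > 20
Step 2: These records originally summed to 75
Step 3: After capping: 3 × 20 = 60
Step 4: Unaffected records sum: 80
Step 5: Final sum = 60 + 80 = 140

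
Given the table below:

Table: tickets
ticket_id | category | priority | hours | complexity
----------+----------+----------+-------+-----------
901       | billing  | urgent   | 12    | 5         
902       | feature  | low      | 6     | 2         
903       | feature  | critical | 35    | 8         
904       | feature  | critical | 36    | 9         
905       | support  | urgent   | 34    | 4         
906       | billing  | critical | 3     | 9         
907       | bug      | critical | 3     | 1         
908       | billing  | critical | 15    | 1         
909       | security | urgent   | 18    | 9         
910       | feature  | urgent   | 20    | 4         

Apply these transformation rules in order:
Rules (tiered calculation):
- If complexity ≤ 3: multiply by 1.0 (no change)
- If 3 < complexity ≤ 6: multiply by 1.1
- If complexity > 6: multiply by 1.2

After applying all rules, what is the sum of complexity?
60.3

Step 1: Tier 1 (complexity ≤ 3): 3 records, sum = 4 × 1.0 = 4.0
Step 2: Tier 2 (3 < complexity ≤ 6): 3 records, sum = 13 × 1.1 = 14.3
Step 3: Tier 3 (complexity > 6): 4 records, sum = 35 × 1.2 = 42.0
Step 4: Final sum = 4.0 + 14.3 + 42.0 = 60.3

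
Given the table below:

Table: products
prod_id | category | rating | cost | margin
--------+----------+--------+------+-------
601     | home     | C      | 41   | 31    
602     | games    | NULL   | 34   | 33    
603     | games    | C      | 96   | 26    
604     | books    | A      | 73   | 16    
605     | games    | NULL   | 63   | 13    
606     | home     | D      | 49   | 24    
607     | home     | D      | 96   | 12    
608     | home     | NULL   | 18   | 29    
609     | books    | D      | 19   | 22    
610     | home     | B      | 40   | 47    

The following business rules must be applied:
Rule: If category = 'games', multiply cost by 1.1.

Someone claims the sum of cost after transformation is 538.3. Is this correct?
No, the correct result is 548.3.

Step 1: Calculate the correct sum after transformation
Step 2: Apply multiplier 1.1 to records where category = 'games'
Step 3: Correct result = 548.3
Step 4: Claimed result = 538.3
Step 5: 548.3 ≠ 538.3
Conclusion: The claimed result is incorrect. The correct answer is 548.3.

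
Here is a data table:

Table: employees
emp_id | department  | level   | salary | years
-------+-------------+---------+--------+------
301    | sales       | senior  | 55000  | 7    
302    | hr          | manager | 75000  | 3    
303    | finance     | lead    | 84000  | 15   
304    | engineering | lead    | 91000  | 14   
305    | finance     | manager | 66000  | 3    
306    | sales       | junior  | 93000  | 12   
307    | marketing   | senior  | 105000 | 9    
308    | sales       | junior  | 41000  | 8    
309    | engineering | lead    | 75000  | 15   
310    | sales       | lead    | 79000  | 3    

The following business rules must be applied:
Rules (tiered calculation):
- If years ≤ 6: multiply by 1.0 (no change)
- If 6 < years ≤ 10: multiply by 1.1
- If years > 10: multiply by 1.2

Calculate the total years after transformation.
102.6

Step 1: Tier 1 (years ≤ 6): 3 records, sum = 9 × 1.0 = 9.0
Step 2: Tier 2 (6 < years ≤ 10): 3 records, sum = 24 × 1.1 = 26.4
Step 3: Tier 3 (years > 10): 4 records, sum = 56 × 1.2 = 67.2
Step 4: Final sum = 9.0 + 26.4 + 67.2 = 102.6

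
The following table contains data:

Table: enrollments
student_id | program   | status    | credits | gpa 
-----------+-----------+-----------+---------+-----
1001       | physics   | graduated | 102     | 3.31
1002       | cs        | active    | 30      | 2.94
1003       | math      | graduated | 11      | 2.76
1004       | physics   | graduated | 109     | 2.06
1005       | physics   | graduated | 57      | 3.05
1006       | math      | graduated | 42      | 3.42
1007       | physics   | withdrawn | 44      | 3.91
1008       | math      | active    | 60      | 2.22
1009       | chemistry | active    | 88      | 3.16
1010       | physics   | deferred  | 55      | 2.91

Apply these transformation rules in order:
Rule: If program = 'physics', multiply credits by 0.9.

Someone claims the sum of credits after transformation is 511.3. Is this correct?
No, the correct result is 561.3.

Step 1: Calculate the correct sum after transformation
Step 2: Apply multiplier 0.9 to records where program = 'physics'
Step 3: Correct result = 561.3
Step 4: Claimed result = 511.3
Step 5: 561.3 ≠ 511.3
Conclusion: The claimed result is incorrect. The correct answer is 561.3.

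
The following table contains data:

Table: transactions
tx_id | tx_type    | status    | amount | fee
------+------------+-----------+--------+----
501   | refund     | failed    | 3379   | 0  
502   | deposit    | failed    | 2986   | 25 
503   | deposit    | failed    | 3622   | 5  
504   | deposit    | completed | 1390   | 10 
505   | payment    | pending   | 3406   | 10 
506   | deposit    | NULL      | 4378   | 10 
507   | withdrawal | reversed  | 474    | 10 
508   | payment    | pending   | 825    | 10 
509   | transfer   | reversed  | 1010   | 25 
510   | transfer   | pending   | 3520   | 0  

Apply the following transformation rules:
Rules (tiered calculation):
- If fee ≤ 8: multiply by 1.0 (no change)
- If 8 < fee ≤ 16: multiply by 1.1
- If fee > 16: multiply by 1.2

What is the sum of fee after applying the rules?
120.0

Step 1: Tier 1 (fee ≤ 8): 3 records, sum = 5 × 1.0 = 5.0
Step 2: Tier 2 (8 < fee ≤ 16): 5 records, sum = 50 × 1.1 = 55.0
Step 3: Tier 3 (fee > 16): 2 records, sum = 50 × 1.2 = 60.0
Step 4: Final sum = 5.0 + 55.0 + 60.0 = 120.0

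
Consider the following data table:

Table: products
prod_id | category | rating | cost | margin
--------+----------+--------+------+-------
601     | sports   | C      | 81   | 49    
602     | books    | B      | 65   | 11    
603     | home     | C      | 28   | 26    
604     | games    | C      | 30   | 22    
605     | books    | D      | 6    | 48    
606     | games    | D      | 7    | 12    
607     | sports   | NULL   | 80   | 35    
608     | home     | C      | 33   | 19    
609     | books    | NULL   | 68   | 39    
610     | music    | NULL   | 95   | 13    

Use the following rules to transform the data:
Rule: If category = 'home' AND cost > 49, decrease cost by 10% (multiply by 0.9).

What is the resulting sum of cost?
493

Step 1: Find records where category = 'home' AND cost > 49
Step 2: 0 records match, summing to 0
Step 3: After multiplier: 0 × 0.9 = 0.0
Step 4: Unaffected records sum: 493
Step 5: Final sum = 0.0 + 493 = 493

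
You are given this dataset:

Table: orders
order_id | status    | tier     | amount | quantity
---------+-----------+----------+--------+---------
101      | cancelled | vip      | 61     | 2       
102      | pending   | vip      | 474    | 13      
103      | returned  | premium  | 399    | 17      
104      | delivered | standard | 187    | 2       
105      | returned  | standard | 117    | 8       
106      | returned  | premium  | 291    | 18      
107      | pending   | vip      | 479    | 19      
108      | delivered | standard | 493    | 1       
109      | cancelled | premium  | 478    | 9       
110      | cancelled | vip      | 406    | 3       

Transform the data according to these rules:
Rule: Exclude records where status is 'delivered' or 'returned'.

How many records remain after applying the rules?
5

Step 1: Count records to exclude
  - 2 (delivered) + 3 (returned) = 5 records
Step 2: Total records: 10
Step 3: Remaining = 10 - 5 = 5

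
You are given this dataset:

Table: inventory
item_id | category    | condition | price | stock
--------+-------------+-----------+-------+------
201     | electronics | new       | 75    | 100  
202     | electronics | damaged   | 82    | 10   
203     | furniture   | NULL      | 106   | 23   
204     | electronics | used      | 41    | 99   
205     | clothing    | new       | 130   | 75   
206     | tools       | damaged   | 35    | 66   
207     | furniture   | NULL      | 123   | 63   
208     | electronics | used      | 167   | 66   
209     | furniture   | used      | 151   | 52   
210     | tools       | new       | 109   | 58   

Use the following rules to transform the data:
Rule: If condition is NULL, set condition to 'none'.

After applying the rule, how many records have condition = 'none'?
2

Step 1: Count records where condition IS NULL
Step 2: Found 2 records with NULL condition
Step 3: These records will have condition set to 'none'
Step 4: Records already having condition = 'none': 0
Step 5: Answer: 2 + 0 = 2 records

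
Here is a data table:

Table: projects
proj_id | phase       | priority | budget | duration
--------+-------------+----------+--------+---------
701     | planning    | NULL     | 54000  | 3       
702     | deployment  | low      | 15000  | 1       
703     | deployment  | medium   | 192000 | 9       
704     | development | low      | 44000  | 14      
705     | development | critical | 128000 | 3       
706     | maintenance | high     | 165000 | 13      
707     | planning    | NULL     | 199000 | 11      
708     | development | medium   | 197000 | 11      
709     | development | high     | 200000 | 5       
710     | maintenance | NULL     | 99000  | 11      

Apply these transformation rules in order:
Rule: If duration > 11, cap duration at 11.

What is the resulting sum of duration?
76

Step 1: 2 records have duration > 11
Step 2: These records originally summed to 27
Step 3: After capping: 2 × 11 = 22
Step 4: Unaffected records sum: 54
Step 5: Final sum = 22 + 54 = 76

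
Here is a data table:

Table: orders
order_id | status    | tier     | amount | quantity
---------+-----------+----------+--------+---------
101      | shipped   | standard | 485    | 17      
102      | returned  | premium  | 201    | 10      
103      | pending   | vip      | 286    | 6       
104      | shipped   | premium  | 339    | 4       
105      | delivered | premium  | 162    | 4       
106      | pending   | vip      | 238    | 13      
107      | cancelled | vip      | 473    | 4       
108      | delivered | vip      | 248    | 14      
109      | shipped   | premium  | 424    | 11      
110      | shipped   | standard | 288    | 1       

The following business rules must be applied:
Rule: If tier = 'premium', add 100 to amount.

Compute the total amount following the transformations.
3544

Step 1: Count records where tier = 'premium': 4
Step 2: Total bonus added: 4 × 100 = 400
Step 3: Original sum of amount: 3144
Step 4: Final sum = 3144 + 400 = 3544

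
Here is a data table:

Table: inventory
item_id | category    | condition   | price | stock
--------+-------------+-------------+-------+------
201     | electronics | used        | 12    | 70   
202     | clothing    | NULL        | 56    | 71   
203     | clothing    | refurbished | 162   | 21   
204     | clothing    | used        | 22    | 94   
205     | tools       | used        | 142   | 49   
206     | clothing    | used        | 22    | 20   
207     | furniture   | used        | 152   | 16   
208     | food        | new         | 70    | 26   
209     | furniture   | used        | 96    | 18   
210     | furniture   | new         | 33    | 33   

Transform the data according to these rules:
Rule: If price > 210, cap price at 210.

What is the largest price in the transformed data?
162

Step 1: Original maximum price = 162
Step 2: Check cap of 210 against maximum
Step 3: No records exceed the cap (max 162 <= cap 210), so no capping applies
Step 4: Maximum after transformation = 162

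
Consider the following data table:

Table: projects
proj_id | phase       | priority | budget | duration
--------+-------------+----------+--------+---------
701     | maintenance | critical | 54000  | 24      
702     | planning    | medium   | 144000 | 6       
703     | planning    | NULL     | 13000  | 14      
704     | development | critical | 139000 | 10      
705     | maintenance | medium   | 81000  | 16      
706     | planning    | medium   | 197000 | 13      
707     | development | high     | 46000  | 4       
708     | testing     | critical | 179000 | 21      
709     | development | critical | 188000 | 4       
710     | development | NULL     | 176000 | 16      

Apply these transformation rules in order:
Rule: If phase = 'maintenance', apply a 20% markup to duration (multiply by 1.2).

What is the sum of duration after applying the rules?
136.0

Step 1: Records with phase = 'maintenance' have total duration = 40
Step 2: Apply multiplier: 40 × 1.2 = 48.0
Step 3: Other records total: 88
Step 4: Final sum = 48.0 + 88 = 136.0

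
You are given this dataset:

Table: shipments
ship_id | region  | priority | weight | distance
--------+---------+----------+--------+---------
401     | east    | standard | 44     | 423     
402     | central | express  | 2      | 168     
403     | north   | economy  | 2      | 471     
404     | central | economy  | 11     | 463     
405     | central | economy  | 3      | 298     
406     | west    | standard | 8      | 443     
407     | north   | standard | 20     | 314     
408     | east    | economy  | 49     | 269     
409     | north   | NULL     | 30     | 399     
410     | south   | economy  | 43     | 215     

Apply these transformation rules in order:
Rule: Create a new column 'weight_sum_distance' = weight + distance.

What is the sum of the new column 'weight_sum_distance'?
3675

Step 1: For each record, compute weight + distance
Example calculations:
  44 + 423 = 467
  2 + 168 = 170
  2 + 471 = 473
  ...
Step 2: Sum all derived values
Step 3: Total = 3675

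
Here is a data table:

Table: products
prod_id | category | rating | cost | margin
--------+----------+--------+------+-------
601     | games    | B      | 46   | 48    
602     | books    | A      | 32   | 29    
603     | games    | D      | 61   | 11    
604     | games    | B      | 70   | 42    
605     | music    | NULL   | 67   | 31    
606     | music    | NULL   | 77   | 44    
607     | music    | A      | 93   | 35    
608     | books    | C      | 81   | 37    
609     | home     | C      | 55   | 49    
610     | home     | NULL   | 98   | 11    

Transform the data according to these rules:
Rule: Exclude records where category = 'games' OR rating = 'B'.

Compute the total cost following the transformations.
503

Step 1: Find records where category = 'games' OR rating = 'B'
Step 2: 3 records match, summing to 177
Step 3: Original sum: 680
Step 4: Remaining sum = 680 - 177 = 503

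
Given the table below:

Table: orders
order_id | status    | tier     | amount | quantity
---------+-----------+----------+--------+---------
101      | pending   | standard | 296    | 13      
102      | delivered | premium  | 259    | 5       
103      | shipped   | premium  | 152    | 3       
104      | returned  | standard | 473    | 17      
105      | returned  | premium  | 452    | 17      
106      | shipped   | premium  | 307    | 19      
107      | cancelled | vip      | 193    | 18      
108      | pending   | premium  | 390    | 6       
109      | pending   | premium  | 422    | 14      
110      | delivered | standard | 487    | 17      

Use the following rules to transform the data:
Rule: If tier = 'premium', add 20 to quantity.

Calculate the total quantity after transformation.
249

Step 1: Count records where tier = 'premium': 6
Step 2: Total bonus added: 6 × 20 = 120
Step 3: Original sum of quantity: 129
Step 4: Final sum = 129 + 120 = 249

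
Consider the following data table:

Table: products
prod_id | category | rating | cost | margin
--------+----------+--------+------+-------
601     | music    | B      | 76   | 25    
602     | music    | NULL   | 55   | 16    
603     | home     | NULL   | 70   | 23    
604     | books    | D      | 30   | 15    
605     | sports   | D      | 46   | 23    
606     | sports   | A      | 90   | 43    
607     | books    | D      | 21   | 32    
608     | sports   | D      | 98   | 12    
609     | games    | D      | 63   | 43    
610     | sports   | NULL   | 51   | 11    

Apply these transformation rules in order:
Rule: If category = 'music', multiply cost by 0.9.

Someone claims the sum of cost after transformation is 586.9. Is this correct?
Yes, the result is correct.

Step 1: Calculate the correct sum after transformation
Step 2: Apply multiplier 0.9 to records where category = 'music'
Step 3: Correct result = 586.9
Step 4: Claimed result = 586.9
Step 5: 586.9 = 586.9 ✓
Conclusion: The claimed result is correct.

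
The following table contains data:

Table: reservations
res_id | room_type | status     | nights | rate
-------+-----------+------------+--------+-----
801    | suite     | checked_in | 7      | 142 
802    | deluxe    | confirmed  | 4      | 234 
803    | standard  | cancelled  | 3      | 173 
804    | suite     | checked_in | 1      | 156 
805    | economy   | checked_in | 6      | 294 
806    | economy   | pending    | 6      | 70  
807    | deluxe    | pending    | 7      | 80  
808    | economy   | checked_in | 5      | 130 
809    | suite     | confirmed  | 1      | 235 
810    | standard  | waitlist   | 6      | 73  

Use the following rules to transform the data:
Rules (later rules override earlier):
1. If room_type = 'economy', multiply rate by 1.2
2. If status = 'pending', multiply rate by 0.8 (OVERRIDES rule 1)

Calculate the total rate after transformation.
1641.8

Step 1: Rule 2 takes priority for records with status = 'pending'
  - 2 records: 150 × 0.8 = 120.0
Step 2: Rule 1 applies to remaining records with room_type = 'economy'
  - 2 records: 424 × 1.2 = 508.8
Step 3: Other records unchanged: 1013
Step 4: Final sum = 120.0 + 508.8 + 1013 = 1641.8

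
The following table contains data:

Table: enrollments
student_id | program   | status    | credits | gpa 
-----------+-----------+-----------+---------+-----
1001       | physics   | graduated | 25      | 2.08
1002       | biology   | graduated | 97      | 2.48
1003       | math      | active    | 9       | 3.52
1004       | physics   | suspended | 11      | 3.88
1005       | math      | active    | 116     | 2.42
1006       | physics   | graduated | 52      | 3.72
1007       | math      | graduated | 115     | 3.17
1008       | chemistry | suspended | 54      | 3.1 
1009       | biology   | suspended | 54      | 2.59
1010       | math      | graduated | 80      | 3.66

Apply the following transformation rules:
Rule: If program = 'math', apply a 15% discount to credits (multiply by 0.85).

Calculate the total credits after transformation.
565.0

Step 1: Records with program = 'math' have total credits = 320
Step 2: Apply multiplier: 320 × 0.85 = 272.0
Step 3: Other records total: 293
Step 4: Final sum = 272.0 + 293 = 565.0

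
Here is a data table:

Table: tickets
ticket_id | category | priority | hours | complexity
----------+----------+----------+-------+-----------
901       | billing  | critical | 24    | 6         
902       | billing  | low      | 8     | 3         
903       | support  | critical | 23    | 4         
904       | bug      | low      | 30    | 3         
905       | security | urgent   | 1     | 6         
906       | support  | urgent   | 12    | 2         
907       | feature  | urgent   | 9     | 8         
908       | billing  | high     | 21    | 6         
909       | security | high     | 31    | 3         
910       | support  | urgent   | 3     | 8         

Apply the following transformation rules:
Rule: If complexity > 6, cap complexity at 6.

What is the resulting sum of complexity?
45

Step 1: 2 records have complexity > 6
Step 2: These records originally summed to 16
Step 3: After capping: 2 × 6 = 12
Step 4: Unaffected records sum: 33
Step 5: Final sum = 12 + 33 = 45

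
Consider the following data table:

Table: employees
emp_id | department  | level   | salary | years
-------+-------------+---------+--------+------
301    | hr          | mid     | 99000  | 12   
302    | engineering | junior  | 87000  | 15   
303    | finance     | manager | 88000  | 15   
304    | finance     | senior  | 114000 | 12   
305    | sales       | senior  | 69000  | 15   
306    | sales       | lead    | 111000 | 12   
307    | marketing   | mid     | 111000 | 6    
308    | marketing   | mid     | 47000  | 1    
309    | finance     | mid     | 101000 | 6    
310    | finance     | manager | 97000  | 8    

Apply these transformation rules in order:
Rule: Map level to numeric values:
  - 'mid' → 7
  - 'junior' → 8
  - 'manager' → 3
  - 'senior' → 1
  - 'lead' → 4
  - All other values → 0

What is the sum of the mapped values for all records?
48

Step 1: Apply mapping to each record
Step 2: Count by status:
  'mid': 4 records × 7 = 28
  'junior': 1 records × 8 = 8
  'manager': 2 records × 3 = 6
  'senior': 2 records × 1 = 2
  'lead': 1 records × 4 = 4
Step 3: Sum all mapped values = 48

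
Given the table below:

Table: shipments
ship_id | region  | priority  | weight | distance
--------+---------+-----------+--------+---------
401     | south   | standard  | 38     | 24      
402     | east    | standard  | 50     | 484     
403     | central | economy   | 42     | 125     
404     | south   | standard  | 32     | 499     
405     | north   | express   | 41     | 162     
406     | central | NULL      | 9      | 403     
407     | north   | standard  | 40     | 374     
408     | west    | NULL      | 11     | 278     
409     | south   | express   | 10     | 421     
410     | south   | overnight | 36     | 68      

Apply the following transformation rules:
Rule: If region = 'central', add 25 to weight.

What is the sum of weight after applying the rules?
359

Step 1: Count records where region = 'central': 2
Step 2: Total bonus added: 2 × 25 = 50
Step 3: Original sum of weight: 309
Step 4: Final sum = 309 + 50 = 359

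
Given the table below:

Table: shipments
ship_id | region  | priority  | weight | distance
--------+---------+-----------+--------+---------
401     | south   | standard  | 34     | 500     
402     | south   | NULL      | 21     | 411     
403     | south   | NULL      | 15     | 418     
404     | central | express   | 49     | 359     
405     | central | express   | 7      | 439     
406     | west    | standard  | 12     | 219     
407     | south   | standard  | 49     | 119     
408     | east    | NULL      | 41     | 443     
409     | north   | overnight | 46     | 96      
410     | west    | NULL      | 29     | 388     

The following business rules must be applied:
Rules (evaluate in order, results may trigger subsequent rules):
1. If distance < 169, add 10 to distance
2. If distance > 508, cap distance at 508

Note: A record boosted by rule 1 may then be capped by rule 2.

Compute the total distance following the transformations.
3412

Step 1: Apply rule 1 to records with distance < 169
  - 2 records get bonus of 10
  - Of these, 0 records then exceed 508 and get capped
Step 2: Apply rule 2 to records with distance > 508
  - 0 records (original) are capped
Step 3: Calculate final sum = 3412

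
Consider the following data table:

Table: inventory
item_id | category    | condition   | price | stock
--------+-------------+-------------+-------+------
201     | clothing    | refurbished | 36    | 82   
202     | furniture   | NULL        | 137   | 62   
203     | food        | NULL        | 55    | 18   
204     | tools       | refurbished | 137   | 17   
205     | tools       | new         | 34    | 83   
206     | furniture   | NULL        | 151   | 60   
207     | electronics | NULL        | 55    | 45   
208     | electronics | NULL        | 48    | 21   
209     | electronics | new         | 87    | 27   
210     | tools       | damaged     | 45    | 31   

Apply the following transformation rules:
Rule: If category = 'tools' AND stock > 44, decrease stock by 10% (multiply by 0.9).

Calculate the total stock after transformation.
437.7

Step 1: Find records where category = 'tools' AND stock > 44
Step 2: 1 records match, summing to 83
Step 3: After multiplier: 83 × 0.9 = 74.7
Step 4: Unaffected records sum: 363
Step 5: Final sum = 74.7 + 363 = 437.7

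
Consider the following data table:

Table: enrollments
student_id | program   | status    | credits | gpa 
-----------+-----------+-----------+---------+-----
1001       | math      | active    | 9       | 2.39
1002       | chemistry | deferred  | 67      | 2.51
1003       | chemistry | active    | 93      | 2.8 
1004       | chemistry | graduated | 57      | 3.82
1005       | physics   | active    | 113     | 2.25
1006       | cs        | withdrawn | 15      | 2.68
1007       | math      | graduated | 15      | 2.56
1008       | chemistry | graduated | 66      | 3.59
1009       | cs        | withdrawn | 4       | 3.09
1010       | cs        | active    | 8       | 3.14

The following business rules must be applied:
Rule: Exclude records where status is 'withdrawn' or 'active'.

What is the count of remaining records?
4

Step 1: Count records to exclude
  - 2 (withdrawn) + 4 (active) = 6 records
Step 2: Total records: 10
Step 3: Remaining = 10 - 6 = 4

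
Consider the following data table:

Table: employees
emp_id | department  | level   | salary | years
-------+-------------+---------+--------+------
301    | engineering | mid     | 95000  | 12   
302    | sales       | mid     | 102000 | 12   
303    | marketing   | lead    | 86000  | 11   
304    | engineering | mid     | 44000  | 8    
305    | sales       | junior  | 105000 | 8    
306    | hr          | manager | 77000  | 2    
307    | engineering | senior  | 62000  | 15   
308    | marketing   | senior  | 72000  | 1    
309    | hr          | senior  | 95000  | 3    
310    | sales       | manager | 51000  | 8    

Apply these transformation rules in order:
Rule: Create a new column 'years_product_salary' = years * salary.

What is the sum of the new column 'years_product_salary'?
6351000

Step 1: For each record, compute years * salary
Example calculations:
  12 * 95000 = 1140000
  12 * 102000 = 1224000
  11 * 86000 = 946000
  ...
Step 2: Sum all derived values
Step 3: Total = 6351000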